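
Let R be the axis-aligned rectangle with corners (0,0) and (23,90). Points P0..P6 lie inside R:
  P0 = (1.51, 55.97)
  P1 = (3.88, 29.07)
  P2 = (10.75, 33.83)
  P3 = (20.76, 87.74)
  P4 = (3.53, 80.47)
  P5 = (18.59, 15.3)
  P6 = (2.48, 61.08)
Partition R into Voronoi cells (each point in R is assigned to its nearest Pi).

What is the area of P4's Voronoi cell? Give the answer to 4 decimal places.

Area of P4's cell: 269.4389

1. box [0,23]×[0,90]: [(0, 0) (23, 0) (23, 90) (0, 90)]
2. ⊥bis P4·P0 via (2.52,68.22): [(0, 68.4278) (23, 66.5314) (23, 90) (0, 90)]  |A|=517.969
3. ⊥bis P4·P1 via (3.705,54.77): [(0, 68.4278) (23, 66.5314) (23, 90) (0, 90)]  |A|=517.969
4. ⊥bis P4·P2 via (7.14,57.15): [(0, 68.4278) (23, 66.5314) (23, 90) (0, 90)]  |A|=517.969
5. ⊥bis P4·P3 via (12.145,84.105): [(0, 68.4278) (19.436, 66.8253) (9.6577, 90) (0, 90)]  |A|=321.5455
6. ⊥bis P4·P5 via (11.06,47.885): [(0, 68.4278) (19.436, 66.8253) (9.6577, 90) (0, 90)]  |A|=321.5455
7. ⊥bis P4·P6 via (3.005,70.775): [(0, 70.9377) (18.1147, 69.9568) (9.6577, 90) (0, 90)]  |A|=269.4389
8. canonical 4-gon: [(0, 70.9377) (18.1147, 69.9568) (9.6577, 90) (0, 90)]
9. shoelace: 269.4389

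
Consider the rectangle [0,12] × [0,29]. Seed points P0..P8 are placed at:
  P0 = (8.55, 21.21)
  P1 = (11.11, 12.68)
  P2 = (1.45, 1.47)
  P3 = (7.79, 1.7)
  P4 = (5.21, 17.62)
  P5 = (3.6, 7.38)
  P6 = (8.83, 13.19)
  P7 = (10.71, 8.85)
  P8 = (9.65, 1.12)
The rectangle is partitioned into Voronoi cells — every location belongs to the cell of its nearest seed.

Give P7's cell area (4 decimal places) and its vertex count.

1. box [0,12]×[0,29]: [(0, 0) (12, 0) (12, 29) (0, 29)]
2. ⊥bis P7·P0 via (9.63,15.03): [(0, 13.3471) (0, 0) (12, 0) (12, 15.4442)]  |A|=172.7476
3. ⊥bis P7·P1 via (10.91,10.765): [(0, 11.9044) (0, 0) (12, 0) (12, 10.6512)]  |A|=135.3335
4. ⊥bis P7·P2 via (6.08,5.16): [(0.7688, 11.8241) (10.1924, 0) (12, 0) (12, 10.6512)]  |A|=70.4991
5. ⊥bis P7·P3 via (9.25,5.275): [(0.7688, 11.8241) (4.4145, 7.2498) (12, 4.1519) (12, 10.6512)]  |A|=48.1995
6. ⊥bis P7·P4 via (7.96,13.235): [(5.0049, 11.3817) (2.4156, 9.7579) (4.4145, 7.2498) (12, 4.1519) (12, 10.6512)]  |A|=44.1874
7. ⊥bis P7·P5 via (7.155,8.115): [(6.5121, 11.2243) (7.6031, 5.9476) (12, 4.1519) (12, 10.6512)]  |A|=28.4545
8. ⊥bis P7·P6 via (9.77,11.02): [(9.5171, 10.9105) (6.8187, 9.7416) (7.6031, 5.9476) (12, 4.1519) (12, 10.6512)]  |A|=26.2748
9. ⊥bis P7·P8 via (10.18,4.985): [(9.5171, 10.9105) (6.8187, 9.7416) (7.6031, 5.9476) (9.8489, 5.0304) (12, 4.7354) (12, 10.6512)]  |A|=25.6472
10. canonical 6-gon: [(9.5171, 10.9105) (6.8187, 9.7416) (7.6031, 5.9476) (9.8489, 5.0304) (12, 4.7354) (12, 10.6512)]
11. shoelace: 25.6472

Area of P7's cell: 25.6472 (6 vertices)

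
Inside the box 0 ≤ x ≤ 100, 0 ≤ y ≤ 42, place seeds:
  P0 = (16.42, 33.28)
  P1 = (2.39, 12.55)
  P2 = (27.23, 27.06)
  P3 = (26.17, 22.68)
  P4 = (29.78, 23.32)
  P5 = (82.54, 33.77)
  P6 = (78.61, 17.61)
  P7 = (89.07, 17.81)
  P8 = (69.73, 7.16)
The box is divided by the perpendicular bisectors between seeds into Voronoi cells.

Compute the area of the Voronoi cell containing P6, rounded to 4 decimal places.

1. box [0,100]×[0,42]: [(0, 0) (100, 0) (100, 42) (0, 42)]
2. ⊥bis P6·P0 via (47.515,25.445): [(41.1036, 0) (100, 0) (100, 42) (51.6864, 42)]  |A|=2251.4102
3. ⊥bis P6·P1 via (40.5,15.08): [(41.4182, 1.2485) (41.5011, 0) (100, 0) (100, 42) (51.6864, 42)]  |A|=2251.1621
4. ⊥bis P6·P2 via (52.92,22.335): [(48.8121, 0) (100, 0) (100, 42) (56.5369, 42)]  |A|=1987.6726
5. ⊥bis P6·P3 via (52.39,20.145): [(52.249, 18.6869) (50.4423, 0) (100, 0) (100, 42) (56.5369, 42)]  |A|=1972.4402
6. ⊥bis P6·P4 via (54.195,20.465): [(51.8019, 0) (100, 0) (100, 42) (56.7132, 42)]  |A|=1921.1824
7. ⊥bis P6·P5 via (80.575,25.69): [(55.5186, 31.7836) (51.8019, 0) (100, 0) (100, 20.966)]  |A|=1232.252
8. ⊥bis P6·P7 via (83.84,17.71): [(83.702, 24.9295) (55.5186, 31.7836) (51.8019, 0) (84.1786, 0)]  |A|=864.19
9. ⊥bis P6·P8 via (74.17,12.385): [(84.1032, 3.9441) (83.702, 24.9295) (55.5186, 31.7836) (55.141, 28.5551)]  |A|=345.7424
10. canonical 4-gon: [(84.1032, 3.9441) (83.702, 24.9295) (55.5186, 31.7836) (55.141, 28.5551)]
11. shoelace: 345.7424

Area of P6's cell: 345.7424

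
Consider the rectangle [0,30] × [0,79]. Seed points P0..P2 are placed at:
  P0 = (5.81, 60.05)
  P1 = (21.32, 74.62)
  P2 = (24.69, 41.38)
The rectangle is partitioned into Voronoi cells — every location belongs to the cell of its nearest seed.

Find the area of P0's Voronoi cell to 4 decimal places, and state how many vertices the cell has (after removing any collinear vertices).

Area of P0's cell: 516.8049 (4 vertices)

1. box [0,30]×[0,79]: [(0, 0) (30, 0) (30, 79) (0, 79)]
2. ⊥bis P0·P1 via (13.565,67.335): [(0, 0) (30, 0) (30, 49.8397) (2.607, 79) (0, 79)]  |A|=1970.6052
3. ⊥bis P0·P2 via (15.25,50.715): [(0, 35.2935) (22.3926, 57.9379) (2.607, 79) (0, 79)]  |A|=516.8049
4. canonical 4-gon: [(0, 35.2935) (22.3926, 57.9379) (2.607, 79) (0, 79)]
5. shoelace: 516.8049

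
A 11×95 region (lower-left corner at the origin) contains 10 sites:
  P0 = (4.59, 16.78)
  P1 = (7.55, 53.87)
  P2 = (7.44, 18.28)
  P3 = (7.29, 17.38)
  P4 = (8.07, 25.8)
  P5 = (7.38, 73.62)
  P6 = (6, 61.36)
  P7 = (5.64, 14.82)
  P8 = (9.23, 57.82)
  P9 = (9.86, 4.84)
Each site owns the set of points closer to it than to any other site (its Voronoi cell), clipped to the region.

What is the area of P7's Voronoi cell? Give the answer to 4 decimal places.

Area of P7's cell: 64.2724

1. box [0,11]×[0,95]: [(0, 0) (11, 0) (11, 95) (0, 95)]
2. ⊥bis P7·P0 via (5.115,15.8): [(0, 13.0598) (0, 0) (11, 0) (11, 18.9527)]  |A|=176.0688
3. ⊥bis P7·P1 via (6.595,34.345): [(0, 13.0598) (0, 0) (11, 0) (11, 18.9527)]  |A|=176.0688
4. ⊥bis P7·P2 via (6.54,16.55): [(6.5273, 16.5566) (0, 13.0598) (0, 0) (11, 0) (11, 14.2298)]  |A|=165.5067
5. ⊥bis P7·P3 via (6.465,16.1): [(6.1064, 16.3311) (0, 13.0598) (0, 0) (11, 0) (11, 13.1771)]  |A|=161.937
6. ⊥bis P7·P4 via (6.855,20.31): [(6.1064, 16.3311) (0, 13.0598) (0, 0) (11, 0) (11, 13.1771)]  |A|=161.937
7. ⊥bis P7·P5 via (6.51,44.22): [(6.1064, 16.3311) (0, 13.0598) (0, 0) (11, 0) (11, 13.1771)]  |A|=161.937
8. ⊥bis P7·P6 via (5.82,38.09): [(6.1064, 16.3311) (0, 13.0598) (0, 0) (11, 0) (11, 13.1771)]  |A|=161.937
9. ⊥bis P7·P8 via (7.435,36.32): [(6.1064, 16.3311) (0, 13.0598) (0, 0) (11, 0) (11, 13.1771)]  |A|=161.937
10. ⊥bis P7·P9 via (7.75,9.83): [(6.1064, 16.3311) (0, 13.0598) (0, 6.5529) (11, 11.2042) (11, 13.1771)]  |A|=64.2724
11. canonical 5-gon: [(6.1064, 16.3311) (0, 13.0598) (0, 6.5529) (11, 11.2042) (11, 13.1771)]
12. shoelace: 64.2724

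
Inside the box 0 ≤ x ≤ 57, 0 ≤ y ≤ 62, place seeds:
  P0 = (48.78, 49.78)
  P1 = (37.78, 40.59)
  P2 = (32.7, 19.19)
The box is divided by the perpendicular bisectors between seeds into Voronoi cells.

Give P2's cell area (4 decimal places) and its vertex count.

Area of P2's cell: 1794.9279 (4 vertices)

1. box [0,57]×[0,62]: [(0, 0) (57, 0) (57, 62) (0, 62)]
2. ⊥bis P2·P0 via (40.74,34.485): [(0, 55.9005) (0, 0) (57, 0) (57, 25.9377)]  |A|=2332.3889
3. ⊥bis P2·P1 via (35.24,29.89): [(0, 38.2554) (0, 0) (57, 0) (57, 24.7245)]  |A|=1794.9279
4. canonical 4-gon: [(0, 38.2554) (0, 0) (57, 0) (57, 24.7245)]
5. shoelace: 1794.9279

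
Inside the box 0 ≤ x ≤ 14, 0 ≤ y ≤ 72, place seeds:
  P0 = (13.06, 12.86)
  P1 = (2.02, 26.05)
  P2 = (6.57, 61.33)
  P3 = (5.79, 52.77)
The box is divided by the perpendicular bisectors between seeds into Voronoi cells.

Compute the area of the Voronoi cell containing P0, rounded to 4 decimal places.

Area of P0's cell: 266.0423

1. box [0,14]×[0,72]: [(0, 0) (14, 0) (14, 72) (0, 72)]
2. ⊥bis P0·P1 via (7.54,19.455): [(0, 13.144) (0, 0) (14, 0) (14, 24.862)]  |A|=266.0423
3. ⊥bis P0·P2 via (9.815,37.095): [(0, 13.144) (0, 0) (14, 0) (14, 24.862)]  |A|=266.0423
4. ⊥bis P0·P3 via (9.425,32.815): [(0, 13.144) (0, 0) (14, 0) (14, 24.862)]  |A|=266.0423
5. canonical 4-gon: [(0, 13.144) (0, 0) (14, 0) (14, 24.862)]
6. shoelace: 266.0423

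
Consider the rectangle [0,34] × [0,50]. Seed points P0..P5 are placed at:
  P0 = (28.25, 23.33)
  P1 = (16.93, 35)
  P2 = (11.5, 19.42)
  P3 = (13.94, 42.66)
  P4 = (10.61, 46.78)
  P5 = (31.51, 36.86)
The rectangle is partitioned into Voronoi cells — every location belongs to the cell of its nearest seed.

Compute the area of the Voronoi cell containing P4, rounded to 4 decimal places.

Area of P4's cell: 142.9501

1. box [0,34]×[0,50]: [(0, 0) (34, 0) (34, 50) (0, 50)]
2. ⊥bis P4·P0 via (19.43,35.055): [(0, 20.439) (34, 46.0151) (34, 50) (0, 50)]  |A|=570.28
3. ⊥bis P4·P1 via (13.77,40.89): [(0, 33.5024) (30.7503, 50) (0, 50)]  |A|=253.6541
4. ⊥bis P4·P2 via (11.055,33.1): [(0, 33.5024) (30.7503, 50) (0, 50)]  |A|=253.6541
5. ⊥bis P4·P3 via (12.275,44.72): [(0, 34.7987) (18.8076, 50) (0, 50)]  |A|=142.9501
6. ⊥bis P4·P5 via (21.06,41.82): [(0, 34.7987) (18.8076, 50) (0, 50)]  |A|=142.9501
7. canonical 3-gon: [(0, 34.7987) (18.8076, 50) (0, 50)]
8. shoelace: 142.9501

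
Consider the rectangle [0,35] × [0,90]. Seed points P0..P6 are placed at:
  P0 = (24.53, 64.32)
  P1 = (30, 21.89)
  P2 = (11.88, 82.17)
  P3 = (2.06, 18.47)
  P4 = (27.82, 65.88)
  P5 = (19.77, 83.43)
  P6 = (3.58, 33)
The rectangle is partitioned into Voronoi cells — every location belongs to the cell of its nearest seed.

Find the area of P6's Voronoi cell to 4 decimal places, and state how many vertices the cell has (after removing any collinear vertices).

1. box [0,35]×[0,90]: [(0, 0) (35, 0) (35, 90) (0, 90)]
2. ⊥bis P6·P0 via (14.055,48.66): [(0, 58.0614) (0, 0) (35, 0) (35, 34.6499)]  |A|=1622.4472
3. ⊥bis P6·P1 via (16.79,27.445): [(23.1523, 42.5748) (0, 58.0614) (0, 0) (5.249, 0)]  |A|=783.8647
4. ⊥bis P6·P2 via (7.73,57.585): [(23.1523, 42.5748) (0, 58.0614) (0, 0) (5.249, 0)]  |A|=783.8647
5. ⊥bis P6·P3 via (2.82,25.735): [(15.5126, 24.4072) (23.1523, 42.5748) (0, 58.0614) (0, 26.03)]  |A|=517.9122
6. ⊥bis P6·P4 via (15.7,49.44): [(15.5126, 24.4072) (23.1523, 42.5748) (0, 58.0614) (0, 26.03)]  |A|=517.9122
7. ⊥bis P6·P5 via (11.675,58.215): [(15.5126, 24.4072) (23.1523, 42.5748) (0, 58.0614) (0, 26.03)]  |A|=517.9122
8. canonical 4-gon: [(15.5126, 24.4072) (23.1523, 42.5748) (0, 58.0614) (0, 26.03)]
9. shoelace: 517.9122

Area of P6's cell: 517.9122 (4 vertices)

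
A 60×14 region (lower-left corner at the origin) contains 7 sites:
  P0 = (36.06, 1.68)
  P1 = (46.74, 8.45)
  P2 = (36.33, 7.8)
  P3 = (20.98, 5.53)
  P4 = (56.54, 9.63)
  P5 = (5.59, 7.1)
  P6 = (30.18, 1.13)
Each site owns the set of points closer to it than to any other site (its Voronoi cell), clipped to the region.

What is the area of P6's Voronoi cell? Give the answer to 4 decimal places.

Area of P6's cell: 51.8491

1. box [0,60]×[0,14]: [(0, 0) (60, 0) (60, 14) (0, 14)]
2. ⊥bis P6·P0 via (33.12,1.405): [(0, 0) (33.2514, 0) (31.9419, 14) (0, 14)]  |A|=456.3532
3. ⊥bis P6·P1 via (38.46,4.79): [(0, 0) (33.2514, 0) (31.9419, 14) (0, 14)]  |A|=456.3532
4. ⊥bis P6·P2 via (33.255,4.465): [(0, 0) (33.2514, 0) (32.794, 4.89) (22.9138, 14) (0, 14)]  |A|=415.2304
5. ⊥bis P6·P3 via (25.58,3.33): [(23.9874, 0) (33.2514, 0) (32.794, 4.89) (28.3055, 9.0287)]  |A|=51.8491
6. ⊥bis P6·P4 via (43.36,5.38): [(23.9874, 0) (33.2514, 0) (32.794, 4.89) (28.3055, 9.0287)]  |A|=51.8491
7. ⊥bis P6·P5 via (17.885,4.115): [(23.9874, 0) (33.2514, 0) (32.794, 4.89) (28.3055, 9.0287)]  |A|=51.8491
8. canonical 4-gon: [(23.9874, 0) (33.2514, 0) (32.794, 4.89) (28.3055, 9.0287)]
9. shoelace: 51.8491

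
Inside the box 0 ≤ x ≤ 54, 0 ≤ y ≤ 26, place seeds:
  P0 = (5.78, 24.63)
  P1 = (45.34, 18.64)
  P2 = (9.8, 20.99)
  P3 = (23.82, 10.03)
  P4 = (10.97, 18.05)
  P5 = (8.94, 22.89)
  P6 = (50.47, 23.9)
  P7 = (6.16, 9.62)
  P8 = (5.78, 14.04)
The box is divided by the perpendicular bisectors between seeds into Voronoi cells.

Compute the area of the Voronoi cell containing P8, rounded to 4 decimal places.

1. box [0,54]×[0,26]: [(0, 0) (54, 0) (54, 26) (0, 26)]
2. ⊥bis P8·P0 via (5.78,19.335): [(0, 19.335) (0, 0) (54, 0) (54, 19.335)]  |A|=1044.09
3. ⊥bis P8·P1 via (25.56,16.34): [(25.2117, 19.335) (0, 19.335) (0, 0) (27.46, 0)]  |A|=509.2041
4. ⊥bis P8·P2 via (7.79,17.515): [(26.6949, 6.5801) (4.6435, 19.335) (0, 19.335) (0, 0) (27.46, 0)]  |A|=378.031
5. ⊥bis P8·P3 via (14.8,12.035): [(15.0807, 13.2979) (4.6435, 19.335) (0, 19.335) (0, 0) (12.1248, 0)]  |A|=240.4269
6. ⊥bis P8·P4 via (8.375,16.045): [(14.0568, 8.6913) (6.7942, 18.091) (4.6435, 19.335) (0, 19.335) (0, 0) (12.1248, 0)]  |A|=218.8864
7. ⊥bis P8·P5 via (7.36,18.465): [(14.0568, 8.6913) (6.7942, 18.091) (4.6435, 19.335) (0, 19.335) (0, 0) (12.1248, 0)]  |A|=218.8864
8. ⊥bis P8·P6 via (28.125,18.97): [(14.0568, 8.6913) (6.7942, 18.091) (4.6435, 19.335) (0, 19.335) (0, 0) (12.1248, 0)]  |A|=218.8864
9. ⊥bis P8·P7 via (5.97,11.83): [(11.279, 12.2864) (6.7942, 18.091) (4.6435, 19.335) (0, 19.335) (0, 11.3167)]  |A|=65.0364
10. canonical 5-gon: [(11.279, 12.2864) (6.7942, 18.091) (4.6435, 19.335) (0, 19.335) (0, 11.3167)]
11. shoelace: 65.0364

Area of P8's cell: 65.0364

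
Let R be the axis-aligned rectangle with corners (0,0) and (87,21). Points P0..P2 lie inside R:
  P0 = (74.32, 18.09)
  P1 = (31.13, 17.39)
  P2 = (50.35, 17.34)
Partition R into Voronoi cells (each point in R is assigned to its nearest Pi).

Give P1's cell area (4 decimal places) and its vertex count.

Area of P1's cell: 855.1650 (4 vertices)

1. box [0,87]×[0,21]: [(0, 0) (87, 0) (87, 21) (0, 21)]
2. ⊥bis P1·P0 via (52.725,17.74): [(0, 0) (53.0125, 0) (52.6722, 21) (0, 21)]  |A|=1109.6892
3. ⊥bis P1·P2 via (40.74,17.365): [(0, 0) (40.6948, 0) (40.7495, 21) (0, 21)]  |A|=855.165
4. canonical 4-gon: [(0, 0) (40.6948, 0) (40.7495, 21) (0, 21)]
5. shoelace: 855.165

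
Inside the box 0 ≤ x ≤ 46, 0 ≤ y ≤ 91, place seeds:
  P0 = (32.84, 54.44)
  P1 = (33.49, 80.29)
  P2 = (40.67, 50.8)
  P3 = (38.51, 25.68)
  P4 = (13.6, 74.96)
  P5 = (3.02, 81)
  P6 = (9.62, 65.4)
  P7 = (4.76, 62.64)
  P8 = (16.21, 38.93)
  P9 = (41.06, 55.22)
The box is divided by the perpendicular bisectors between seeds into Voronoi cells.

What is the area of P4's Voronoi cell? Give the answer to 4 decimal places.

1. box [0,46]×[0,91]: [(0, 0) (46, 0) (46, 91) (0, 91)]
2. ⊥bis P4·P0 via (23.22,64.7): [(0, 42.9284) (46, 86.059) (46, 91) (0, 91)]  |A|=1219.2887
3. ⊥bis P4·P1 via (23.545,77.625): [(0, 42.9284) (26.2478, 67.5389) (19.9608, 91) (0, 91)]  |A|=865.0381
4. ⊥bis P4·P2 via (27.135,62.88): [(0, 42.9284) (26.2478, 67.5389) (19.9608, 91) (0, 91)]  |A|=865.0381
5. ⊥bis P4·P3 via (26.055,50.32): [(0, 42.9284) (26.2478, 67.5389) (19.9608, 91) (0, 91)]  |A|=865.0381
6. ⊥bis P4·P5 via (8.31,77.98): [(0, 63.4237) (0, 42.9284) (26.2478, 67.5389) (19.9608, 91) (15.743, 91)]  |A|=647.972
7. ⊥bis P4·P6 via (11.61,70.18): [(5.3459, 72.7879) (23.6975, 65.1477) (26.2478, 67.5389) (19.9608, 91) (15.743, 91)]  |A|=298.7825
8. ⊥bis P4·P7 via (9.18,68.8): [(5.3459, 72.7879) (23.6975, 65.1477) (26.2478, 67.5389) (19.9608, 91) (15.743, 91)]  |A|=298.7825
9. ⊥bis P4·P8 via (14.905,56.945): [(5.3459, 72.7879) (23.6975, 65.1477) (26.2478, 67.5389) (19.9608, 91) (15.743, 91)]  |A|=298.7825
10. ⊥bis P4·P9 via (27.33,65.09): [(5.3459, 72.7879) (23.6975, 65.1477) (26.2478, 67.5389) (19.9608, 91) (15.743, 91)]  |A|=298.7825
11. canonical 5-gon: [(5.3459, 72.7879) (23.6975, 65.1477) (26.2478, 67.5389) (19.9608, 91) (15.743, 91)]
12. shoelace: 298.7825

Area of P4's cell: 298.7825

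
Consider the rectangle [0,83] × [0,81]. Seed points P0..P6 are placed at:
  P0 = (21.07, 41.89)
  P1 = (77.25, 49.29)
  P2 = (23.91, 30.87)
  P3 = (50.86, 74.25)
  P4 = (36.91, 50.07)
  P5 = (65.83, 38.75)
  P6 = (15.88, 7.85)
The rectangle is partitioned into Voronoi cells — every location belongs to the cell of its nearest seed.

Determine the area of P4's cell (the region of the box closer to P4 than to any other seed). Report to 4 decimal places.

1. box [0,83]×[0,81]: [(0, 0) (83, 0) (83, 81) (0, 81)]
2. ⊥bis P4·P0 via (28.99,45.98): [(52.7347, 0) (83, 0) (83, 81) (10.9052, 81)]  |A|=4145.5841
3. ⊥bis P4·P1 via (57.08,49.68): [(52.7347, 0) (56.1194, 0) (57.6856, 81) (10.9052, 81)]  |A|=2031.6865
4. ⊥bis P4·P2 via (30.41,40.47): [(32.6018, 38.986) (56.5596, 22.7646) (57.6856, 81) (10.9052, 81)]  |A|=1689.4451
5. ⊥bis P4·P3 via (43.885,62.16): [(32.6018, 38.986) (56.5596, 22.7646) (57.1731, 54.4938) (11.229, 81) (10.9052, 81)]  |A|=1073.7513
6. ⊥bis P4·P5 via (51.37,44.41): [(32.6018, 38.986) (45.7597, 30.077) (55.659, 55.3673) (11.229, 81) (10.9052, 81)]  |A|=876.7025
7. ⊥bis P4·P6 via (26.395,28.96): [(32.6018, 38.986) (45.7597, 30.077) (55.659, 55.3673) (11.229, 81) (10.9052, 81)]  |A|=876.7025
8. canonical 5-gon: [(32.6018, 38.986) (45.7597, 30.077) (55.659, 55.3673) (11.229, 81) (10.9052, 81)]
9. shoelace: 876.7025

Area of P4's cell: 876.7025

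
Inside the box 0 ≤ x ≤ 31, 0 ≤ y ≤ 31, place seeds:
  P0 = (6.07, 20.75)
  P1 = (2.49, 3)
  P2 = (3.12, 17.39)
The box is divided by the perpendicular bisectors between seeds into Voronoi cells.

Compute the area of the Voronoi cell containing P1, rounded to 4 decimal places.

Area of P1's cell: 279.4230

1. box [0,31]×[0,31]: [(0, 0) (31, 0) (31, 31) (0, 31)]
2. ⊥bis P1·P0 via (4.28,11.875): [(0, 12.7382) (0, 0) (31, 0) (31, 6.4858)]  |A|=297.9731
3. ⊥bis P1·P2 via (2.805,10.195): [(15.3279, 9.6467) (0, 10.3178) (0, 0) (31, 0) (31, 6.4858)]  |A|=279.423
4. canonical 5-gon: [(15.3279, 9.6467) (0, 10.3178) (0, 0) (31, 0) (31, 6.4858)]
5. shoelace: 279.423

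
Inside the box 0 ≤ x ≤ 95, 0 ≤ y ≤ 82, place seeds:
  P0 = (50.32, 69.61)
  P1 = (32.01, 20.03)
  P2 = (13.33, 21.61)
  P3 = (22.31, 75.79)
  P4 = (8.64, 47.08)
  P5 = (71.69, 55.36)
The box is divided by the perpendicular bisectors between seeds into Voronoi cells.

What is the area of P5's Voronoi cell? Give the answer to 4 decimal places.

Area of P5's cell: 2560.5708

1. box [0,95]×[0,82]: [(0, 0) (95, 0) (95, 82) (0, 82)]
2. ⊥bis P5·P0 via (61.005,62.485): [(19.3386, 0) (95, 0) (95, 82) (74.018, 82)]  |A|=3962.3781
3. ⊥bis P5·P1 via (51.85,37.695): [(47.6328, 42.4314) (85.4126, 0) (95, 0) (95, 82) (74.018, 82)]  |A|=2560.5708
4. ⊥bis P5·P2 via (42.51,38.485): [(47.6328, 42.4314) (85.4126, 0) (95, 0) (95, 82) (74.018, 82)]  |A|=2560.5708
5. ⊥bis P5·P3 via (47,65.575): [(47.6328, 42.4314) (85.4126, 0) (95, 0) (95, 82) (74.018, 82)]  |A|=2560.5708
6. ⊥bis P5·P4 via (40.165,51.22): [(47.6328, 42.4314) (85.4126, 0) (95, 0) (95, 82) (74.018, 82)]  |A|=2560.5708
7. canonical 5-gon: [(47.6328, 42.4314) (85.4126, 0) (95, 0) (95, 82) (74.018, 82)]
8. shoelace: 2560.5708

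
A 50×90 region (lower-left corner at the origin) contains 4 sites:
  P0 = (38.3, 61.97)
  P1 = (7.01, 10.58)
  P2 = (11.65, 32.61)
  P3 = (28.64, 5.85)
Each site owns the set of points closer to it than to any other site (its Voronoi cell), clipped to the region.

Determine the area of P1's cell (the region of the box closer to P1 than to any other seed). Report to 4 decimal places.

Area of P1's cell: 393.1619

1. box [0,50]×[0,90]: [(0, 0) (50, 0) (50, 90) (0, 90)]
2. ⊥bis P1·P0 via (22.655,36.275): [(0, 50.069) (0, 0) (50, 0) (50, 19.6254)]  |A|=1742.3596
3. ⊥bis P1·P2 via (9.33,21.595): [(0, 23.5601) (0, 0) (50, 0) (50, 13.029)]  |A|=914.7278
4. ⊥bis P1·P3 via (17.825,8.215): [(20.248, 19.2954) (0, 23.5601) (0, 0) (16.0286, 0)]  |A|=393.1619
5. canonical 4-gon: [(20.248, 19.2954) (0, 23.5601) (0, 0) (16.0286, 0)]
6. shoelace: 393.1619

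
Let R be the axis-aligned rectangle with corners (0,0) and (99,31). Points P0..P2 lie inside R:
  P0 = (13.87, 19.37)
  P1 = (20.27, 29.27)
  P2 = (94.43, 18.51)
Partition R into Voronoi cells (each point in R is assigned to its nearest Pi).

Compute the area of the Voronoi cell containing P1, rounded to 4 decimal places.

1. box [0,99]×[0,31]: [(0, 0) (99, 0) (99, 31) (0, 31)]
2. ⊥bis P1·P0 via (17.07,24.32): [(54.69, 0) (99, 0) (99, 31) (6.7369, 31)]  |A|=2116.8834
3. ⊥bis P1·P2 via (57.35,23.89): [(53.9529, 0.4765) (58.3816, 31) (6.7369, 31)]  |A|=788.1886
4. canonical 3-gon: [(53.9529, 0.4765) (58.3816, 31) (6.7369, 31)]
5. shoelace: 788.1886

Area of P1's cell: 788.1886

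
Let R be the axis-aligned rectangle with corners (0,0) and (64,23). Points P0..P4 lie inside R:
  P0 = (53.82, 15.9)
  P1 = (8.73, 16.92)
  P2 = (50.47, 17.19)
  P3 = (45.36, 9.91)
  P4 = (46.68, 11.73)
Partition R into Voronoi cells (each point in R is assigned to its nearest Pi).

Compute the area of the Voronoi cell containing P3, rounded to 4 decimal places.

1. box [0,64]×[0,23]: [(0, 0) (64, 0) (64, 23) (0, 23)]
2. ⊥bis P3·P0 via (49.59,12.905): [(0, 0) (58.7272, 0) (42.4424, 23) (0, 23)]  |A|=1163.4502
3. ⊥bis P3·P1 via (27.045,13.415): [(24.4777, 0) (58.7272, 0) (42.4424, 23) (28.8793, 23)]  |A|=549.8443
4. ⊥bis P3·P2 via (47.915,13.55): [(24.4777, 0) (58.7272, 0) (50.337, 11.8499) (34.452, 23) (28.8793, 23)]  |A|=505.2976
5. ⊥bis P3·P4 via (46.02,10.82): [(24.4777, 0) (58.7272, 0) (56.393, 3.2967) (29.2264, 23) (28.8793, 23)]  |A|=419.6449
6. canonical 5-gon: [(24.4777, 0) (58.7272, 0) (56.393, 3.2967) (29.2264, 23) (28.8793, 23)]
7. shoelace: 419.6449

Area of P3's cell: 419.6449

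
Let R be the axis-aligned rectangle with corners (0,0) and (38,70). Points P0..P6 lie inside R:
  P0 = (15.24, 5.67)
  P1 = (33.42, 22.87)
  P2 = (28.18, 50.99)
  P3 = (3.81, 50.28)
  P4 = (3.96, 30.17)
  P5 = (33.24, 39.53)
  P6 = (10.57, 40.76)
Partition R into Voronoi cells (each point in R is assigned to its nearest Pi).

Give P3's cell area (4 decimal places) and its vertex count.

1. box [0,38]×[0,70]: [(0, 0) (38, 0) (38, 70) (0, 70)]
2. ⊥bis P3·P0 via (9.525,27.975): [(0, 25.5345) (38, 35.2709) (38, 70) (0, 70)]  |A|=1504.6978
3. ⊥bis P3·P1 via (18.615,36.575): [(0, 25.5345) (11.005, 28.3542) (38, 57.5159) (38, 70) (0, 70)]  |A|=1204.4458
4. ⊥bis P3·P2 via (15.995,50.635): [(0, 25.5345) (11.005, 28.3542) (16.4721, 34.2601) (15.4308, 70) (0, 70)]  |A|=666.7568
5. ⊥bis P3·P4 via (3.885,40.225): [(0, 40.196) (16.2956, 40.3176) (15.4308, 70) (0, 70)]  |A|=471.8488
6. ⊥bis P3·P5 via (18.525,44.905): [(0, 40.196) (16.2956, 40.3176) (15.4308, 70) (0, 70)]  |A|=471.8488
7. ⊥bis P3·P6 via (7.19,45.52): [(0, 40.4145) (15.9625, 51.7492) (15.4308, 70) (0, 70)]  |A|=376.9419
8. canonical 4-gon: [(0, 40.4145) (15.9625, 51.7492) (15.4308, 70) (0, 70)]
9. shoelace: 376.9419

Area of P3's cell: 376.9419 (4 vertices)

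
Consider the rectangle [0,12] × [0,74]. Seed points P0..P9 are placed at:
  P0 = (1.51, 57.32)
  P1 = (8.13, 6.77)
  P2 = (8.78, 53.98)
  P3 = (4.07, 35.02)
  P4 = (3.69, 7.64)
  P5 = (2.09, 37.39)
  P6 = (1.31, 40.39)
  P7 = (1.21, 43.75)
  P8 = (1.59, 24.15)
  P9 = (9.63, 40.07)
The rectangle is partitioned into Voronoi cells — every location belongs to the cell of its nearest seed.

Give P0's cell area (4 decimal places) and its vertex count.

1. box [0,12]×[0,74]: [(0, 0) (12, 0) (12, 74) (0, 74)]
2. ⊥bis P0·P1 via (4.82,32.045): [(0, 31.4138) (12, 32.9853) (12, 74) (0, 74)]  |A|=501.6056
3. ⊥bis P0·P2 via (5.145,55.65): [(0, 44.4512) (12, 70.5709) (12, 74) (0, 74)]  |A|=197.8676
4. ⊥bis P0·P3 via (2.79,46.17): [(0, 45.8497) (0.6783, 45.9276) (12, 70.5709) (12, 74) (0, 74)]  |A|=197.3933
5. ⊥bis P0·P4 via (2.6,32.48): [(0, 45.8497) (0.6783, 45.9276) (12, 70.5709) (12, 74) (0, 74)]  |A|=197.3933
6. ⊥bis P0·P5 via (1.8,47.355): [(0, 47.3026) (1.3278, 47.3413) (12, 70.5709) (12, 74) (0, 74)]  |A|=195.9745
7. ⊥bis P0·P6 via (1.41,48.855): [(0, 48.8717) (2.0199, 48.8478) (12, 70.5709) (12, 74) (0, 74)]  |A|=193.4031
8. ⊥bis P0·P7 via (1.36,50.535): [(0, 50.5651) (2.7806, 50.5036) (12, 70.5709) (12, 74) (0, 74)]  |A|=189.3674
9. ⊥bis P0·P8 via (1.55,40.735): [(0, 50.5651) (2.7806, 50.5036) (12, 70.5709) (12, 74) (0, 74)]  |A|=189.3674
10. ⊥bis P0·P9 via (5.57,48.695): [(0, 50.5651) (2.7806, 50.5036) (12, 70.5709) (12, 74) (0, 74)]  |A|=189.3674
11. canonical 5-gon: [(0, 50.5651) (2.7806, 50.5036) (12, 70.5709) (12, 74) (0, 74)]
12. shoelace: 189.3674

Area of P0's cell: 189.3674 (5 vertices)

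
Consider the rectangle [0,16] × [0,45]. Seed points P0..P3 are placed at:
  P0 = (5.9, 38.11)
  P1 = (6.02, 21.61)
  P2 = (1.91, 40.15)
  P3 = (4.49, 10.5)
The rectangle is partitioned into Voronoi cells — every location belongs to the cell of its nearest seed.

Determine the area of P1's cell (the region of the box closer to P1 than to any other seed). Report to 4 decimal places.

1. box [0,16]×[0,45]: [(0, 0) (16, 0) (16, 45) (0, 45)]
2. ⊥bis P1·P0 via (5.96,29.86): [(0, 29.8167) (0, 0) (16, 0) (16, 29.933)]  |A|=477.9974
3. ⊥bis P1·P2 via (3.965,30.88): [(0, 29.8167) (0, 0) (16, 0) (16, 29.933)]  |A|=477.9974
4. ⊥bis P1·P3 via (5.255,16.055): [(0, 29.8167) (0, 16.7787) (16, 14.5753) (16, 29.933)]  |A|=227.1658
5. canonical 4-gon: [(0, 29.8167) (0, 16.7787) (16, 14.5753) (16, 29.933)]
6. shoelace: 227.1658

Area of P1's cell: 227.1658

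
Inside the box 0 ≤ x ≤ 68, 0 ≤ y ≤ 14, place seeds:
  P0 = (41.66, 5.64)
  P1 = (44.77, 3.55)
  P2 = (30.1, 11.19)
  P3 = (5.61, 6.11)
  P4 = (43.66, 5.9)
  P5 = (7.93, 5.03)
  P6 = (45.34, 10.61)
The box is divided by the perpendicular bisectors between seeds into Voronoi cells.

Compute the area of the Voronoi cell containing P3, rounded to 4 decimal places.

1. box [0,68]×[0,14]: [(0, 0) (68, 0) (68, 14) (0, 14)]
2. ⊥bis P3·P0 via (23.635,5.875): [(0, 0) (23.5584, 0) (23.7409, 14) (0, 14)]  |A|=331.0953
3. ⊥bis P3·P1 via (25.19,4.83): [(0, 0) (23.5584, 0) (23.7409, 14) (0, 14)]  |A|=331.0953
4. ⊥bis P3·P2 via (17.855,8.65): [(0, 0) (19.6493, 0) (16.7452, 14) (0, 14)]  |A|=254.7617
5. ⊥bis P3·P4 via (24.635,6.005): [(0, 0) (19.6493, 0) (16.7452, 14) (0, 14)]  |A|=254.7617
6. ⊥bis P3·P5 via (6.77,5.57): [(0, 0) (4.1771, 0) (10.6943, 14) (0, 14)]  |A|=104.0997
7. ⊥bis P3·P6 via (25.475,8.36): [(0, 0) (4.1771, 0) (10.6943, 14) (0, 14)]  |A|=104.0997
8. canonical 4-gon: [(0, 0) (4.1771, 0) (10.6943, 14) (0, 14)]
9. shoelace: 104.0997

Area of P3's cell: 104.0997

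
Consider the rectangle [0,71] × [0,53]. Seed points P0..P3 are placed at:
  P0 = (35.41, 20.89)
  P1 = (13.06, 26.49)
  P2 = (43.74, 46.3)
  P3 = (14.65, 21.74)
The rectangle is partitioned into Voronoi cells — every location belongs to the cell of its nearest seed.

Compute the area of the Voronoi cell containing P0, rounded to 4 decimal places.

Area of P0's cell: 1410.4073

1. box [0,71]×[0,53]: [(0, 0) (71, 0) (71, 53) (0, 53)]
2. ⊥bis P0·P1 via (24.235,23.69): [(18.2993, 0) (71, 0) (71, 53) (31.5789, 53)]  |A|=2441.2292
3. ⊥bis P0·P2 via (39.575,33.595): [(27.6928, 37.4903) (18.2993, 0) (71, 0) (71, 23.2931)]  |A|=1492.2632
4. ⊥bis P0·P3 via (25.03,21.315): [(27.6928, 37.4903) (25.3015, 27.9466) (24.1573, 0) (71, 0) (71, 23.2931)]  |A|=1410.4073
5. canonical 5-gon: [(27.6928, 37.4903) (25.3015, 27.9466) (24.1573, 0) (71, 0) (71, 23.2931)]
6. shoelace: 1410.4073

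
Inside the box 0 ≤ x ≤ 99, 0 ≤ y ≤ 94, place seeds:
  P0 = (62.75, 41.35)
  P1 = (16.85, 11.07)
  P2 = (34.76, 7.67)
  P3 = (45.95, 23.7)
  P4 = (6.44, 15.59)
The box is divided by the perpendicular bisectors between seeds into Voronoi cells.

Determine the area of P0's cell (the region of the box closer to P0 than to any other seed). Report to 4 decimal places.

Area of P0's cell: 5440.6320

1. box [0,99]×[0,94]: [(0, 0) (99, 0) (99, 94) (0, 94)]
2. ⊥bis P0·P1 via (39.8,26.21): [(0, 86.5409) (57.0906, 0) (99, 0) (99, 94) (0, 94)]  |A|=6835.6635
3. ⊥bis P0·P2 via (48.755,24.51): [(0, 86.5409) (31.4148, 38.9207) (78.2476, 0) (99, 0) (99, 94) (0, 94)]  |A|=6423.9421
4. ⊥bis P0·P3 via (54.35,32.525): [(0, 86.5409) (4.0484, 80.4042) (88.5206, 0) (99, 0) (99, 94) (0, 94)]  |A|=5572.112
5. ⊥bis P0·P4 via (34.595,28.47): [(16.0726, 68.959) (88.5206, 0) (99, 0) (99, 94) (4.6171, 94)]  |A|=5440.632
6. canonical 5-gon: [(16.0726, 68.959) (88.5206, 0) (99, 0) (99, 94) (4.6171, 94)]
7. shoelace: 5440.632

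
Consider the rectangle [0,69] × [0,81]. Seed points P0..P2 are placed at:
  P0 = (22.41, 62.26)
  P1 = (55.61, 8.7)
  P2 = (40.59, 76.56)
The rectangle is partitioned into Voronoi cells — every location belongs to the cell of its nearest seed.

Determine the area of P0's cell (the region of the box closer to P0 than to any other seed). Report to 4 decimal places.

Area of P0's cell: 2228.8377

1. box [0,69]×[0,81]: [(0, 0) (69, 0) (69, 81) (0, 81)]
2. ⊥bis P0·P1 via (39.01,35.48): [(0, 11.299) (69, 54.0698) (69, 81) (0, 81)]  |A|=3333.776
3. ⊥bis P0·P2 via (31.5,69.41): [(0, 11.299) (51.9026, 43.4716) (22.3836, 81) (0, 81)]  |A|=2228.8377
4. canonical 4-gon: [(0, 11.299) (51.9026, 43.4716) (22.3836, 81) (0, 81)]
5. shoelace: 2228.8377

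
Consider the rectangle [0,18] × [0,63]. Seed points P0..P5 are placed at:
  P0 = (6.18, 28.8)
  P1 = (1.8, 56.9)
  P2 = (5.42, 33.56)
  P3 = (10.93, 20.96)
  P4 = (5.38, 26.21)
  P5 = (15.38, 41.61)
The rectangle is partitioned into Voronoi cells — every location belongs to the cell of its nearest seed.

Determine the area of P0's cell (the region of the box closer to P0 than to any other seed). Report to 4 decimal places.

1. box [0,18]×[0,63]: [(0, 0) (18, 0) (18, 63) (0, 63)]
2. ⊥bis P0·P1 via (3.99,42.85): [(0, 42.2281) (0, 0) (18, 0) (18, 45.0338)]  |A|=785.3565
3. ⊥bis P0·P2 via (5.8,31.18): [(0, 30.2539) (0, 0) (18, 0) (18, 33.1279)]  |A|=570.4366
4. ⊥bis P0·P3 via (8.555,24.88): [(0, 30.2539) (0, 19.6968) (18, 30.6024) (18, 33.1279)]  |A|=117.7436
5. ⊥bis P0·P4 via (5.78,27.505): [(0, 30.2539) (0, 29.2903) (10.4876, 26.0509) (18, 30.6024) (18, 33.1279)]  |A|=67.437
6. ⊥bis P0·P5 via (10.78,35.205): [(14.4593, 32.5626) (0, 30.2539) (0, 29.2903) (10.4876, 26.0509) (17.5599, 30.3358)]  |A|=62.0626
7. canonical 5-gon: [(14.4593, 32.5626) (0, 30.2539) (0, 29.2903) (10.4876, 26.0509) (17.5599, 30.3358)]
8. shoelace: 62.0626

Area of P0's cell: 62.0626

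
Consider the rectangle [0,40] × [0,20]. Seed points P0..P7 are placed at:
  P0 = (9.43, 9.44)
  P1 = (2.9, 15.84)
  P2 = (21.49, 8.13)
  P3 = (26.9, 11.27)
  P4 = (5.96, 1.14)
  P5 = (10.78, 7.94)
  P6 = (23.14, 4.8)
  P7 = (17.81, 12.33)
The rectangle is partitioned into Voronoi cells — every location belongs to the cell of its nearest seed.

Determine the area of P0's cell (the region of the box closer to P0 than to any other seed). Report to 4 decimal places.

1. box [0,40]×[0,20]: [(0, 0) (40, 0) (40, 20) (0, 20)]
2. ⊥bis P0·P1 via (6.165,12.64): [(0, 6.3498) (0, 0) (40, 0) (40, 20) (13.3785, 20)]  |A|=708.6904
3. ⊥bis P0·P2 via (15.46,8.785): [(0, 6.3498) (0, 0) (14.5057, 0) (16.6782, 20) (13.3785, 20)]  |A|=220.5299
4. ⊥bis P0·P3 via (18.165,10.355): [(0, 6.3498) (0, 0) (14.5057, 0) (16.6782, 20) (13.3785, 20)]  |A|=220.5299
5. ⊥bis P0·P4 via (7.695,5.29): [(1.4998, 7.88) (14.7595, 2.3365) (16.6782, 20) (13.3785, 20)]  |A|=142.4211
6. ⊥bis P0·P5 via (10.105,8.69): [(1.4998, 7.88) (6.7611, 5.6805) (16.0288, 14.0214) (16.6782, 20) (13.3785, 20)]  |A|=93.5682
7. ⊥bis P0·P6 via (16.285,7.12): [(1.4998, 7.88) (6.7611, 5.6805) (16.0288, 14.0214) (16.6782, 20) (13.3785, 20)]  |A|=93.5682
8. ⊥bis P0·P7 via (13.62,10.885): [(11.2319, 17.8098) (1.4998, 7.88) (6.7611, 5.6805) (13.3651, 11.6241)]  |A|=63.5896
9. canonical 4-gon: [(11.2319, 17.8098) (1.4998, 7.88) (6.7611, 5.6805) (13.3651, 11.6241)]
10. shoelace: 63.5896

Area of P0's cell: 63.5896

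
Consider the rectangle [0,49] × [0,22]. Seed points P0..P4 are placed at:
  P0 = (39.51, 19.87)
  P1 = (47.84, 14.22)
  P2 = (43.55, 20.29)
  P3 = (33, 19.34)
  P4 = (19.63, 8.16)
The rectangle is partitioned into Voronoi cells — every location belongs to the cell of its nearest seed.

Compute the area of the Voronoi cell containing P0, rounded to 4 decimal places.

1. box [0,49]×[0,22]: [(0, 0) (49, 0) (49, 22) (0, 22)]
2. ⊥bis P0·P1 via (43.675,17.045): [(0, 0) (32.1139, 0) (47.0358, 22) (0, 22)]  |A|=870.6467
3. ⊥bis P0·P2 via (41.53,20.08): [(0, 0) (32.1139, 0) (42.0887, 14.7062) (41.3304, 22) (0, 22)]  |A|=849.8395
4. ⊥bis P0·P3 via (36.255,19.605): [(37.2363, 7.5521) (42.0887, 14.7062) (41.3304, 22) (36.06, 22)]  |A|=58.4814
5. ⊥bis P0·P4 via (29.57,14.015): [(37.2363, 7.5521) (42.0887, 14.7062) (41.3304, 22) (36.06, 22)]  |A|=58.4814
6. canonical 4-gon: [(37.2363, 7.5521) (42.0887, 14.7062) (41.3304, 22) (36.06, 22)]
7. shoelace: 58.4814

Area of P0's cell: 58.4814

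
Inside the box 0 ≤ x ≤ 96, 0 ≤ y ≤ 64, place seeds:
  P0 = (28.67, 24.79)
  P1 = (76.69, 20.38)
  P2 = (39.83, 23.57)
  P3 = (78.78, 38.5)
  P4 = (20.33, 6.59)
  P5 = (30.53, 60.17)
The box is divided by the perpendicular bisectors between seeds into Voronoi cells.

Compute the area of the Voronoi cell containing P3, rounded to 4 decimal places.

1. box [0,96]×[0,64]: [(0, 0) (96, 0) (96, 64) (0, 64)]
2. ⊥bis P3·P0 via (53.725,31.645): [(62.383, 0) (96, 0) (96, 64) (44.8727, 64)]  |A|=2711.8161
3. ⊥bis P3·P1 via (77.735,29.44): [(53.5656, 32.2278) (96, 27.3333) (96, 64) (44.8727, 64)]  |A|=1590.18
4. ⊥bis P3·P2 via (59.305,31.035): [(59.0921, 31.5903) (96, 27.3333) (96, 64) (46.6691, 64)]  |A|=1476.0444
5. ⊥bis P3·P4 via (49.555,22.545): [(59.0921, 31.5903) (96, 27.3333) (96, 64) (46.6691, 64)]  |A|=1476.0444
6. ⊥bis P3·P5 via (54.655,49.335): [(53.3792, 46.4944) (59.0921, 31.5903) (96, 27.3333) (96, 64) (61.2413, 64)]  |A|=1348.4967
7. canonical 5-gon: [(53.3792, 46.4944) (59.0921, 31.5903) (96, 27.3333) (96, 64) (61.2413, 64)]
8. shoelace: 1348.4967

Area of P3's cell: 1348.4967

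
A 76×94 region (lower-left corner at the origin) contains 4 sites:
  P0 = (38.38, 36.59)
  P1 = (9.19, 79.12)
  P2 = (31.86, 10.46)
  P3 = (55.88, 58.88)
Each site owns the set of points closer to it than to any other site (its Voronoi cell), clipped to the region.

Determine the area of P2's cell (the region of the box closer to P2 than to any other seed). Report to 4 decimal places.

1. box [0,76]×[0,94]: [(0, 0) (76, 0) (76, 94) (0, 94)]
2. ⊥bis P2·P0 via (35.12,23.525): [(0, 32.2882) (0, 0) (76, 0) (76, 13.3246)]  |A|=1733.2847
3. ⊥bis P2·P1 via (20.525,44.79): [(0, 32.2882) (0, 0) (76, 0) (76, 13.3246)]  |A|=1733.2847
4. ⊥bis P2·P3 via (43.87,34.67): [(0, 32.2882) (0, 0) (76, 0) (76, 13.3246)]  |A|=1733.2847
5. canonical 4-gon: [(0, 32.2882) (0, 0) (76, 0) (76, 13.3246)]
6. shoelace: 1733.2847

Area of P2's cell: 1733.2847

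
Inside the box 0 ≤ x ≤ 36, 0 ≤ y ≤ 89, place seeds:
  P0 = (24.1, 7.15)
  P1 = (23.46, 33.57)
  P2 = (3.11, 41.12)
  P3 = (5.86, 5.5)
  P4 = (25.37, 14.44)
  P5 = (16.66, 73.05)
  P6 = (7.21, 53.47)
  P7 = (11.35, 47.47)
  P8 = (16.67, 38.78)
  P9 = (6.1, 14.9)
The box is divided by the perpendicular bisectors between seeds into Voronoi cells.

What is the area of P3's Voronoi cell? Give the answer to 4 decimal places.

Area of P3's cell: 153.4255

1. box [0,36]×[0,89]: [(0, 0) (36, 0) (36, 89) (0, 89)]
2. ⊥bis P3·P0 via (14.98,6.325): [(0, 0) (15.5522, 0) (7.5012, 89) (0, 89)]  |A|=1025.8736
3. ⊥bis P3·P1 via (14.66,19.535): [(0, 28.7269) (0, 0) (15.5522, 0) (13.7324, 20.1166)]  |A|=353.6729
4. ⊥bis P3·P2 via (4.485,23.31): [(8.1839, 23.5956) (0, 22.9637) (0, 0) (15.5522, 0) (13.7324, 20.1166)]  |A|=330.0906
5. ⊥bis P3·P4 via (15.615,9.97): [(9.8501, 22.5508) (8.1839, 23.5956) (0, 22.9637) (0, 0) (15.5522, 0) (14.413, 12.5932)]  |A|=316.315
6. ⊥bis P3·P5 via (11.26,39.275): [(9.8501, 22.5508) (8.1839, 23.5956) (0, 22.9637) (0, 0) (15.5522, 0) (14.413, 12.5932)]  |A|=316.315
7. ⊥bis P3·P6 via (6.535,29.485): [(9.8501, 22.5508) (8.1839, 23.5956) (0, 22.9637) (0, 0) (15.5522, 0) (14.413, 12.5932)]  |A|=316.315
8. ⊥bis P3·P7 via (8.605,26.485): [(9.8501, 22.5508) (8.1839, 23.5956) (0, 22.9637) (0, 0) (15.5522, 0) (14.413, 12.5932)]  |A|=316.315
9. ⊥bis P3·P8 via (11.265,22.14): [(9.8501, 22.5508) (9.6887, 22.652) (7.0527, 23.5082) (0, 22.9637) (0, 0) (15.5522, 0) (14.413, 12.5932)]  |A|=315.7156
10. ⊥bis P3·P9 via (5.98,10.2): [(0, 10.3527) (0, 0) (15.5522, 0) (14.6495, 9.9787)]  |A|=153.4255
11. canonical 4-gon: [(0, 10.3527) (0, 0) (15.5522, 0) (14.6495, 9.9787)]
12. shoelace: 153.4255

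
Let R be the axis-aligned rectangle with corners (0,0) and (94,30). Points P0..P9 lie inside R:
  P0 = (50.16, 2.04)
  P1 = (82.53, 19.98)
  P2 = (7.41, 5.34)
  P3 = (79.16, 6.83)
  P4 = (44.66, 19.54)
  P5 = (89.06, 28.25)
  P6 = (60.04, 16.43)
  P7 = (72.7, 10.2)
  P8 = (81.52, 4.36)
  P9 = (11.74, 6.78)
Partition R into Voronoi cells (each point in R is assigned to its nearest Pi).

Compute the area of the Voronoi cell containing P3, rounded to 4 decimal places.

1. box [0,94]×[0,30]: [(0, 0) (94, 0) (94, 30) (0, 30)]
2. ⊥bis P3·P0 via (64.66,4.435): [(65.3925, 0) (94, 0) (94, 30) (60.4374, 30)]  |A|=932.5514
3. ⊥bis P3·P1 via (80.845,13.405): [(62.3975, 18.1326) (65.3925, 0) (94, 0) (94, 10.0337)]  |A|=417.909
4. ⊥bis P3·P2 via (43.285,6.085): [(62.3975, 18.1326) (65.3925, 0) (94, 0) (94, 10.0337)]  |A|=417.909
5. ⊥bis P3·P4 via (61.91,13.185): [(63.6175, 17.8199) (62.8109, 15.6303) (65.3925, 0) (94, 0) (94, 10.0337)]  |A|=416.4471
6. ⊥bis P3·P5 via (84.11,17.54): [(63.6175, 17.8199) (62.8109, 15.6303) (65.3925, 0) (94, 0) (94, 10.0337)]  |A|=416.4471
7. ⊥bis P3·P6 via (69.6,11.63): [(71.6716, 15.7559) (64.9886, 2.4456) (65.3925, 0) (94, 0) (94, 10.0337)]  |A|=348.2471
8. ⊥bis P3·P7 via (75.93,8.515): [(78.7598, 13.9394) (71.488, 0) (94, 0) (94, 10.0337)]  |A|=233.3602
9. ⊥bis P3·P8 via (80.34,5.595): [(86.8921, 11.8553) (78.7598, 13.9394) (71.488, 0) (74.4842, 0)]  |A|=82.0182
10. ⊥bis P3·P9 via (45.45,6.805): [(86.8921, 11.8553) (78.7598, 13.9394) (71.488, 0) (74.4842, 0)]  |A|=82.0182
11. canonical 4-gon: [(86.8921, 11.8553) (78.7598, 13.9394) (71.488, 0) (74.4842, 0)]
12. shoelace: 82.0182

Area of P3's cell: 82.0182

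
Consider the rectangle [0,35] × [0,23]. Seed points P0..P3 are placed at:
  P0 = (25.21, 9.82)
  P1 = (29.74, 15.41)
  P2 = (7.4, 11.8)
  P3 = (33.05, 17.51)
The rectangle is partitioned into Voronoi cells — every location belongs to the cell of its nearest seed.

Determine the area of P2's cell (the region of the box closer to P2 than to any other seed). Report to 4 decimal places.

Area of P2's cell: 376.1009

1. box [0,35]×[0,23]: [(0, 0) (35, 0) (35, 23) (0, 23)]
2. ⊥bis P2·P0 via (16.305,10.81): [(0, 0) (15.1032, 0) (17.6602, 23) (0, 23)]  |A|=376.7793
3. ⊥bis P2·P1 via (18.57,13.605): [(0, 0) (15.1032, 0) (17.4122, 20.7696) (17.0518, 23) (0, 23)]  |A|=376.1009
4. ⊥bis P2·P3 via (20.225,14.655): [(0, 0) (15.1032, 0) (17.4122, 20.7696) (17.0518, 23) (0, 23)]  |A|=376.1009
5. canonical 5-gon: [(0, 0) (15.1032, 0) (17.4122, 20.7696) (17.0518, 23) (0, 23)]
6. shoelace: 376.1009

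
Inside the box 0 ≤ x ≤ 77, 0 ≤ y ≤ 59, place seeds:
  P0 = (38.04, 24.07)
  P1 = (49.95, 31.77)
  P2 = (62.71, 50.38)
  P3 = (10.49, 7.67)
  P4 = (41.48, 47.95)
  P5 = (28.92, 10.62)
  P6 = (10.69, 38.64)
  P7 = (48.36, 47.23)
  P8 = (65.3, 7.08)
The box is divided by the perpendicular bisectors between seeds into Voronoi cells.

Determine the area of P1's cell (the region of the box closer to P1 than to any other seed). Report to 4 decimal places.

1. box [0,77]×[0,59]: [(0, 0) (77, 0) (77, 59) (0, 59)]
2. ⊥bis P1·P0 via (43.995,27.92): [(62.0457, 0) (77, 0) (77, 59) (23.9013, 59)]  |A|=2007.5632
3. ⊥bis P1·P2 via (56.33,41.075): [(62.0457, 0) (77, 0) (77, 26.9026) (30.187, 59) (23.9013, 59)]  |A|=1256.2749
4. ⊥bis P1·P3 via (30.22,19.72): [(62.0457, 0) (77, 0) (77, 26.9026) (30.187, 59) (23.9013, 59)]  |A|=1256.2749
5. ⊥bis P1·P4 via (45.715,39.86): [(38.6625, 36.1681) (62.0457, 0) (77, 0) (77, 26.9026) (52.7392, 43.5371)]  |A|=992.5907
6. ⊥bis P1·P5 via (39.435,21.195): [(38.6625, 36.1681) (62.0457, 0) (77, 0) (77, 26.9026) (52.7392, 43.5371)]  |A|=992.5907
7. ⊥bis P1·P6 via (30.32,35.205): [(38.6625, 36.1681) (62.0457, 0) (77, 0) (77, 26.9026) (52.7392, 43.5371)]  |A|=992.5907
8. ⊥bis P1·P7 via (49.155,39.5): [(44.0181, 38.9717) (38.6625, 36.1681) (62.0457, 0) (77, 0) (77, 26.9026) (57.3916, 40.3471)]  |A|=968.0607
9. ⊥bis P1·P8 via (57.625,19.425): [(44.0181, 38.9717) (38.6625, 36.1681) (51.8203, 15.8162) (73.5059, 29.2983) (57.3916, 40.3471)]  |A|=461.5715
10. canonical 5-gon: [(44.0181, 38.9717) (38.6625, 36.1681) (51.8203, 15.8162) (73.5059, 29.2983) (57.3916, 40.3471)]
11. shoelace: 461.5715

Area of P1's cell: 461.5715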